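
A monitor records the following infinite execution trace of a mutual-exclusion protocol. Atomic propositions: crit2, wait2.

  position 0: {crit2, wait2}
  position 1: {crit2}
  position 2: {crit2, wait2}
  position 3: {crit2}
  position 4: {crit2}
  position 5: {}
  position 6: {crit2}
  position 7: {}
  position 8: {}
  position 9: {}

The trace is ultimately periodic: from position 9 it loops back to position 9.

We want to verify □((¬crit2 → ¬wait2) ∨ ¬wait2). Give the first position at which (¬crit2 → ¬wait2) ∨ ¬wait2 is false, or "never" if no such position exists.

(¬crit2 → ¬wait2) ∨ ¬wait2 holds at every position 0..9, and those are all the positions the trace ever visits, so the invariant □((¬crit2 → ¬wait2) ∨ ¬wait2) is never violated.

never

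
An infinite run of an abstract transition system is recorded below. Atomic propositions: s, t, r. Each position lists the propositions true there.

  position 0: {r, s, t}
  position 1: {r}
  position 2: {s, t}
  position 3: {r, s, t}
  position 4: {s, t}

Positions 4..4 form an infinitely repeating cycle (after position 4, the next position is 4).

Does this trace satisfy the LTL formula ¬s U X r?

Walking from position 0: X r first holds at position 0, and ¬s holds at every earlier position along the way, so ¬s U X r holds.

Holds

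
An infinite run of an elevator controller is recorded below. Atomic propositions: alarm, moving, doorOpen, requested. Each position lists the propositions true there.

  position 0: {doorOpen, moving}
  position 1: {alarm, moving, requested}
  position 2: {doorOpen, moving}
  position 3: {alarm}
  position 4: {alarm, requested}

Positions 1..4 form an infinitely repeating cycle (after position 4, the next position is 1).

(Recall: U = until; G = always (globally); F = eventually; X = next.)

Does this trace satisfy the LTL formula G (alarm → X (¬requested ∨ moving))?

Does not hold

alarm → X (¬requested ∨ moving) must hold at every position from 0 onward. It fails at position 3, so G (alarm → X (¬requested ∨ moving)) is false.
Positions where alarm holds: 1, 3, 4.
Check X (¬requested ∨ moving) at each: 1→ok, 3→fails, 4→ok.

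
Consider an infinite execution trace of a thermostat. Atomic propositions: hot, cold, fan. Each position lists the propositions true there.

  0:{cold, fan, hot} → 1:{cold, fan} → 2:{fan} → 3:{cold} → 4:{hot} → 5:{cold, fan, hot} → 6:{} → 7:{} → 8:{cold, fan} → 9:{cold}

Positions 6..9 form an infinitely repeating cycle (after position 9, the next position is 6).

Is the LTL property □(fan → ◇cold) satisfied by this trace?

fan → ◇cold holds at every position 0..9, and those are all positions ever visited, so □(fan → ◇cold) holds.
Positions where fan holds: 0, 1, 2, 5, 8.
Check ◇cold at each: 0→ok, 1→ok, 2→ok, 5→ok, 8→ok.

Satisfied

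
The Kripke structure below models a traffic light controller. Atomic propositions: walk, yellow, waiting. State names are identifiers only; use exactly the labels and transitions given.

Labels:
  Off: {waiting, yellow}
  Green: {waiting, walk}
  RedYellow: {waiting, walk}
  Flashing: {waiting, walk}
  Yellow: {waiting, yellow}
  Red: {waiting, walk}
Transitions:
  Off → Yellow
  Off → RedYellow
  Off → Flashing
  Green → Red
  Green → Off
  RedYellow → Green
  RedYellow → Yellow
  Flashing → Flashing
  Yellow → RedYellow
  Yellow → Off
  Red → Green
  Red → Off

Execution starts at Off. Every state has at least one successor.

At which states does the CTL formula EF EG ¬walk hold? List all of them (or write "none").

States satisfying EG ¬walk: {Off, Yellow}.
States satisfying EF EG ¬walk: {Off, Green, RedYellow, Yellow, Red}.

{Off, Green, RedYellow, Yellow, Red}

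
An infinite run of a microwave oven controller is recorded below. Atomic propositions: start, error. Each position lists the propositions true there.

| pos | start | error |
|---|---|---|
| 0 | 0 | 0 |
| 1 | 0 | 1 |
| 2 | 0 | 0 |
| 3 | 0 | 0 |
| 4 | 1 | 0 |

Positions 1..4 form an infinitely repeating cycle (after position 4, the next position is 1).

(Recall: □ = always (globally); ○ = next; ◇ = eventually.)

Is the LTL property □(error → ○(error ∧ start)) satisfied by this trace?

No

error → ○(error ∧ start) must hold at every position from 0 onward. It fails at position 1, so □(error → ○(error ∧ start)) is false.
Positions where error holds: 1.
Check ○(error ∧ start) at each: 1→fails.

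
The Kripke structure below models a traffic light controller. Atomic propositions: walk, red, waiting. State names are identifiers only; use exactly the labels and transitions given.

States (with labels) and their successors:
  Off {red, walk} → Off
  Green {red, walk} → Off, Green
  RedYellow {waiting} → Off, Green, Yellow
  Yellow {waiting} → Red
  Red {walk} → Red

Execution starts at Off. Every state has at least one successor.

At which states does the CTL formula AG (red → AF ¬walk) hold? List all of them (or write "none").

States satisfying red → AF ¬walk: {RedYellow, Yellow, Red}.
States satisfying AG (red → AF ¬walk): {Yellow, Red}.

{Yellow, Red}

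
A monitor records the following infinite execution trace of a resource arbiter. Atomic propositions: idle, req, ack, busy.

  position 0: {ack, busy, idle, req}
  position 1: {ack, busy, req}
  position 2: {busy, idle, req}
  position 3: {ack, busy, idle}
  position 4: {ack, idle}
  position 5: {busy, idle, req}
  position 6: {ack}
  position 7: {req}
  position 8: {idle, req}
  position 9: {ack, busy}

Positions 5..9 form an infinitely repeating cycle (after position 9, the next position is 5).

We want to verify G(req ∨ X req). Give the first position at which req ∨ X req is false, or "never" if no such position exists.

Check req ∨ X req at each position in order: 0 ✓, 1 ✓, 2 ✓.
At position 3 the labels are {ack, busy, idle} and the next position 4 has {ack, idle}, so req ∨ X req is false there. This is the first violation.

3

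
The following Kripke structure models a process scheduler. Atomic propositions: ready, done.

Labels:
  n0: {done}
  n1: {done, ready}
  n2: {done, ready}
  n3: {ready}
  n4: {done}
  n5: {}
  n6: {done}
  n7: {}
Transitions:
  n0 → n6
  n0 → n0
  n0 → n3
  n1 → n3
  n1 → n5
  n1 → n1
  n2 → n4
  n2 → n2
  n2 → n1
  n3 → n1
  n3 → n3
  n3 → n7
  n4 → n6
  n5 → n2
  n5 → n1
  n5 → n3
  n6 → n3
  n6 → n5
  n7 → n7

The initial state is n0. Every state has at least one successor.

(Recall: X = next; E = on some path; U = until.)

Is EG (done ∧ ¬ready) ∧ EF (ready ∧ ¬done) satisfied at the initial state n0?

States satisfying done ∧ ¬ready: {n0, n4, n6}.
States satisfying EG (done ∧ ¬ready): {n0}.
States satisfying ready ∧ ¬done: {n3}.
States satisfying EF (ready ∧ ¬done): {n0, n1, n2, n3, n4, n5, n6}.
States satisfying EG (done ∧ ¬ready) ∧ EF (ready ∧ ¬done): {n0}.
n0 ∈ Sat(EG (done ∧ ¬ready) ∧ EF (ready ∧ ¬done)).

Holds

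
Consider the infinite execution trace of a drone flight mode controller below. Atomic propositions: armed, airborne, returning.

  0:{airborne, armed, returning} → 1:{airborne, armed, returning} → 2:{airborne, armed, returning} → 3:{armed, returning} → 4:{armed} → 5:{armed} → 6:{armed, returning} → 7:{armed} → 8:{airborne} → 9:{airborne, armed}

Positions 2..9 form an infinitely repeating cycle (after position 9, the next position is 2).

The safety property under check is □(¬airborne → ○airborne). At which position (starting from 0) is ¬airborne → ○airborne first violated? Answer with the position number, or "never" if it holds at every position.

Check ¬airborne → ○airborne at each position in order: 0 ✓, 1 ✓, 2 ✓.
At position 3 the labels are {armed, returning} and the next position 4 has {armed}, so ¬airborne → ○airborne is false there. This is the first violation.

3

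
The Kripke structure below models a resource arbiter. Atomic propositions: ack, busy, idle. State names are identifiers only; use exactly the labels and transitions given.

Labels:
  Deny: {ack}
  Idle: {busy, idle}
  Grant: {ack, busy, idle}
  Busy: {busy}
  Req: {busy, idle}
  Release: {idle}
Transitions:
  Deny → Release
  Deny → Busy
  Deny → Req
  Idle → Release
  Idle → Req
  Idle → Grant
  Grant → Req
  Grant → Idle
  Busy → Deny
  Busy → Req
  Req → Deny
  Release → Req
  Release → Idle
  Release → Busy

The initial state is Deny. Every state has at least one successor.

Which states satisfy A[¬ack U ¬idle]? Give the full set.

States satisfying ¬ack: {Idle, Busy, Req, Release}.
States satisfying ¬idle: {Deny, Busy}.
States satisfying A[¬ack U ¬idle]: {Deny, Busy, Req}.

{Deny, Busy, Req}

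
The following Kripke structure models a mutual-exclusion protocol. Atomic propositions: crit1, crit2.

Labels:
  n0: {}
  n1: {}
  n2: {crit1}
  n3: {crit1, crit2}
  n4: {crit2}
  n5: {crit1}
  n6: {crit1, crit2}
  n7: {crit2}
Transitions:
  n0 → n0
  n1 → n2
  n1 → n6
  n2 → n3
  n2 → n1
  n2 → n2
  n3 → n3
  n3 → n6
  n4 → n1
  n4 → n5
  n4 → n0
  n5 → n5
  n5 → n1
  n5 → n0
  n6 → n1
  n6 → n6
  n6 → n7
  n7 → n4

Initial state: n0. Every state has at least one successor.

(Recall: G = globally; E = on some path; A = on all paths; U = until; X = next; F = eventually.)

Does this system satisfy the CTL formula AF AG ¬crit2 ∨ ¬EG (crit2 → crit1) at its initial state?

Yes

States satisfying AG ¬crit2: {n0}.
States satisfying AF AG ¬crit2: {n0}.
States satisfying crit2 → crit1: {n0, n1, n2, n3, n5, n6}.
States satisfying EG (crit2 → crit1): {n0, n1, n2, n3, n5, n6}.
States satisfying ¬EG (crit2 → crit1): {n4, n7}.
States satisfying AF AG ¬crit2 ∨ ¬EG (crit2 → crit1): {n0, n4, n7}.
n0 ∈ Sat(AF AG ¬crit2 ∨ ¬EG (crit2 → crit1)).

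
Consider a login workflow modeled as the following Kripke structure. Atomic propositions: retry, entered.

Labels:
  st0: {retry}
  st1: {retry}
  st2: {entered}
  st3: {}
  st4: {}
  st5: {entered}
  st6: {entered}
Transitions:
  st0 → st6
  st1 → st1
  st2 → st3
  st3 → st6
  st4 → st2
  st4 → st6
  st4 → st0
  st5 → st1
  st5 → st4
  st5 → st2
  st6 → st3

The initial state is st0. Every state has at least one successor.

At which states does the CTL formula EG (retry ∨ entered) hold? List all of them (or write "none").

States satisfying retry ∨ entered: {st0, st1, st2, st5, st6}.
States satisfying EG (retry ∨ entered): {st1, st5}.

{st1, st5}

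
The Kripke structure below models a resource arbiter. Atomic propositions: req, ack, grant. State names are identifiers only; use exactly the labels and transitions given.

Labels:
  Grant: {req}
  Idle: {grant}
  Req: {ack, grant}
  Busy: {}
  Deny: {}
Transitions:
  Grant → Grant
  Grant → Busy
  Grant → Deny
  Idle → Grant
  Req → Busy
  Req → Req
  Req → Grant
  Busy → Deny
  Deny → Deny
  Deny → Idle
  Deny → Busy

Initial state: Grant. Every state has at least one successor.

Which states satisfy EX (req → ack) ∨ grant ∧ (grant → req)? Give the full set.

{Grant, Req, Busy, Deny}

States satisfying req → ack: {Idle, Req, Busy, Deny}.
States satisfying EX (req → ack): {Grant, Req, Busy, Deny}.
States satisfying grant → req: {Grant, Busy, Deny}.
States satisfying grant ∧ (grant → req): ∅.
States satisfying EX (req → ack) ∨ grant ∧ (grant → req): {Grant, Req, Busy, Deny}.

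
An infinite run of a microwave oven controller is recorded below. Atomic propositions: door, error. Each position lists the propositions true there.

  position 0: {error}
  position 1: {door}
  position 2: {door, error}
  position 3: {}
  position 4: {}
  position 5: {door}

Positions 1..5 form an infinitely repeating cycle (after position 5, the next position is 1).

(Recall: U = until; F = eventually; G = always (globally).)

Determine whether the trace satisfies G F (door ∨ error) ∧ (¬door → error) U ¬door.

Holds

F (door ∨ error) holds at every position 0..5, and those are all positions ever visited, so G F (door ∨ error) holds.
Walking from position 0: ¬door first holds at position 0, and ¬door → error holds at every earlier position along the way, so (¬door → error) U ¬door holds.
At position 0: G F (door ∨ error) is true; (¬door → error) U ¬door is true; so G F (door ∨ error) ∧ (¬door → error) U ¬door is true.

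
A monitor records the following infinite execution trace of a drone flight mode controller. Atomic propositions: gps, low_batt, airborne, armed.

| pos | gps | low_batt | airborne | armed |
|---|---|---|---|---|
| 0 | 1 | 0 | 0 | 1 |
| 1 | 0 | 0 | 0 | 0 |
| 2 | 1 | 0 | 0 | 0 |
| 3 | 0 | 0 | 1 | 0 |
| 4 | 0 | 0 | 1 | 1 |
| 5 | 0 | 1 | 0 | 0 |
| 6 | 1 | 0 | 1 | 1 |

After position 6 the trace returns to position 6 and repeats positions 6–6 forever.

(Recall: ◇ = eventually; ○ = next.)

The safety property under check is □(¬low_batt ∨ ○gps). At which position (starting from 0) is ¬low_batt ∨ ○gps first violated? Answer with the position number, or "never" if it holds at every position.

¬low_batt ∨ ○gps holds at every position 0..6, and those are all the positions the trace ever visits, so the invariant □(¬low_batt ∨ ○gps) is never violated.

never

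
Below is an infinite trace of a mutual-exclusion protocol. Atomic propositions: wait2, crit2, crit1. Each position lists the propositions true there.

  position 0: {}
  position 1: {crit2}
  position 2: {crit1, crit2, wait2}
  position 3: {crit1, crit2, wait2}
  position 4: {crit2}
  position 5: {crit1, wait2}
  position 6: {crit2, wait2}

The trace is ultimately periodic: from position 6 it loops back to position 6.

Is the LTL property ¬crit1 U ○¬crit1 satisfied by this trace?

Yes

Walking from position 0: ○¬crit1 first holds at position 0, and ¬crit1 holds at every earlier position along the way, so ¬crit1 U ○¬crit1 holds.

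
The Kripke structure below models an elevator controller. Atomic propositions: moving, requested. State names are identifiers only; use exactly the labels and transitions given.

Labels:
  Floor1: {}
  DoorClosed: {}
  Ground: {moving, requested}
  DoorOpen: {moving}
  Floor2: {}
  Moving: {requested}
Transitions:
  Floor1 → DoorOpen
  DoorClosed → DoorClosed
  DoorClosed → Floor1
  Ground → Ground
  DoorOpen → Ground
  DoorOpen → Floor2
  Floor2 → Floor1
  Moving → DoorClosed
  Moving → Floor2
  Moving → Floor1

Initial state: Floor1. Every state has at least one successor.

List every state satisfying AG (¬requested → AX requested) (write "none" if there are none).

{Ground}

States satisfying ¬requested → AX requested: {Ground, Moving}.
States satisfying AG (¬requested → AX requested): {Ground}.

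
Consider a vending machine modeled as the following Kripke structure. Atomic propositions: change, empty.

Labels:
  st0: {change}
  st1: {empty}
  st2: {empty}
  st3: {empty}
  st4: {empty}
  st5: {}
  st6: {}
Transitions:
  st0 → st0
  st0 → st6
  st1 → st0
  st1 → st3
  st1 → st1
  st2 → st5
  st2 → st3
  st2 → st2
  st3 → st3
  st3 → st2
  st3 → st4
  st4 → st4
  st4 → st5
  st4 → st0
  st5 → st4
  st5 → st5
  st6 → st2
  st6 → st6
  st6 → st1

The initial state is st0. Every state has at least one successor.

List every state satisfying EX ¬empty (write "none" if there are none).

{st0, st1, st2, st4, st5, st6}

States satisfying ¬empty: {st0, st5, st6}.
States satisfying EX ¬empty: {st0, st1, st2, st4, st5, st6}.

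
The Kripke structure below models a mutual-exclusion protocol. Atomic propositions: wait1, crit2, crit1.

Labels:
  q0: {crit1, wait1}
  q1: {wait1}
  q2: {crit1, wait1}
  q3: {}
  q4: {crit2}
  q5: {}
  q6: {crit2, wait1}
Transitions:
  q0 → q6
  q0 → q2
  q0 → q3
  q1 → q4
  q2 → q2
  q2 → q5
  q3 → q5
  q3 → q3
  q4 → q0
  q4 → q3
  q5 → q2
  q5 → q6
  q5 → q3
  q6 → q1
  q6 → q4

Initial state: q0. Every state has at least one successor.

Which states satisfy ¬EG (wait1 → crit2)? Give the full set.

States satisfying wait1 → crit2: {q3, q4, q5, q6}.
States satisfying EG (wait1 → crit2): {q3, q4, q5, q6}.
States satisfying ¬EG (wait1 → crit2): {q0, q1, q2}.

{q0, q1, q2}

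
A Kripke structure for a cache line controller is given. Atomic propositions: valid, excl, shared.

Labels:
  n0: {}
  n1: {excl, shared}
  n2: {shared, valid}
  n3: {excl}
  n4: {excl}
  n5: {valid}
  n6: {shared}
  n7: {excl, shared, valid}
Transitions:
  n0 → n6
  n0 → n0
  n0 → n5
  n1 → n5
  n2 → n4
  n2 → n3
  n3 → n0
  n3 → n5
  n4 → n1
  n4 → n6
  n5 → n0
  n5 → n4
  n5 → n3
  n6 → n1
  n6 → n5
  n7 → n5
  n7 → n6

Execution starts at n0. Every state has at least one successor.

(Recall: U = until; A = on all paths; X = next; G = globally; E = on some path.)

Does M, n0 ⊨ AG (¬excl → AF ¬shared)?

Holds

States satisfying ¬excl → AF ¬shared: {n0, n1, n2, n3, n4, n5, n6, n7}.
States satisfying AG (¬excl → AF ¬shared): {n0, n1, n2, n3, n4, n5, n6, n7}.
Every state reachable from n0 satisfies ¬excl → AF ¬shared.
n0 ∈ Sat(AG (¬excl → AF ¬shared)).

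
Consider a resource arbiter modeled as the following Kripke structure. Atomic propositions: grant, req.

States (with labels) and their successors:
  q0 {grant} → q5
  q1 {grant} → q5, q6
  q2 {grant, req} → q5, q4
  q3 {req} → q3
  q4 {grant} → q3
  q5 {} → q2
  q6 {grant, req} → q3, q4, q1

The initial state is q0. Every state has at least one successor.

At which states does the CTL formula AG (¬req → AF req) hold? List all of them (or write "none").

States satisfying ¬req → AF req: {q0, q1, q2, q3, q4, q5, q6}.
States satisfying AG (¬req → AF req): {q0, q1, q2, q3, q4, q5, q6}.

{q0, q1, q2, q3, q4, q5, q6}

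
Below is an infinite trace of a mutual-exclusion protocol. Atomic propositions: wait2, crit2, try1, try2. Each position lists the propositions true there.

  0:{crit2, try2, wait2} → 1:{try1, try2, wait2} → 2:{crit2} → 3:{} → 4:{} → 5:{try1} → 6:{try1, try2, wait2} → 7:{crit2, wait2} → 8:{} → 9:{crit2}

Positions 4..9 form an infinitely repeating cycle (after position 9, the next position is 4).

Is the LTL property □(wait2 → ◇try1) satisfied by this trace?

Yes

wait2 → ◇try1 holds at every position 0..9, and those are all positions ever visited, so □(wait2 → ◇try1) holds.
Positions where wait2 holds: 0, 1, 6, 7.
Check ◇try1 at each: 0→ok, 1→ok, 6→ok, 7→ok.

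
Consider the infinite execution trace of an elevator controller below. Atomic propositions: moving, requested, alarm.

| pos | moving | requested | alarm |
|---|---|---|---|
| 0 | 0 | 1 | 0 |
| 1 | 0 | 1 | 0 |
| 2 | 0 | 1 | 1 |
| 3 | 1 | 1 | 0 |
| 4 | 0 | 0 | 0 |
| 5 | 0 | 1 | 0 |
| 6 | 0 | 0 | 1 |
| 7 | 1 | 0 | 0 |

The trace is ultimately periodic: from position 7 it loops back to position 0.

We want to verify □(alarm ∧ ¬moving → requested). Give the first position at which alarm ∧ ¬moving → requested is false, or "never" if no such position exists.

6

Check alarm ∧ ¬moving → requested at each position in order: 0 ✓, 1 ✓, 2 ✓, 3 ✓, 4 ✓, 5 ✓.
At position 6 the labels are {alarm}, so alarm ∧ ¬moving → requested is false there. This is the first violation.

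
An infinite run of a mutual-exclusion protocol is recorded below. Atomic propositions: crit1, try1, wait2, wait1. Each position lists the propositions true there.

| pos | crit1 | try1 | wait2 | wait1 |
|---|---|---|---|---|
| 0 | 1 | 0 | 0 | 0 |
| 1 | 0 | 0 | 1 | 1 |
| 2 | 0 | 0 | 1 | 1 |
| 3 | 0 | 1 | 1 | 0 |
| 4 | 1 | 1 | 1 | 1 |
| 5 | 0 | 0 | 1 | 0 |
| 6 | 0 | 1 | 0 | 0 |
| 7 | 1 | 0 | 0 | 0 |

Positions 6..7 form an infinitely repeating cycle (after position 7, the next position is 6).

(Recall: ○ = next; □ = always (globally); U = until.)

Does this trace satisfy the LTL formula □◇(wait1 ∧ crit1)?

Violated

◇(wait1 ∧ crit1) must hold at every position from 0 onward. It fails at position 5, so □◇(wait1 ∧ crit1) is false.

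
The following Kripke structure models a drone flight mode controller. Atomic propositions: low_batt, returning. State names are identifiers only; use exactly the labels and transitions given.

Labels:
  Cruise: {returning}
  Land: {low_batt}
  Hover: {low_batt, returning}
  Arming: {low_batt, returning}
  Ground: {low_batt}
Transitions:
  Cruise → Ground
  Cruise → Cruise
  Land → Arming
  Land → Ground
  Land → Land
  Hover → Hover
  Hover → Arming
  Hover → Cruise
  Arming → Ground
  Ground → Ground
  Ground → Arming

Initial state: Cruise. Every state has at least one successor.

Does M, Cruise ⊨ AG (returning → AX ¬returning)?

No

States satisfying returning → AX ¬returning: {Land, Arming, Ground}.
States satisfying AG (returning → AX ¬returning): {Land, Arming, Ground}.
Cruise is reachable from Cruise and violates returning → AX ¬returning, so AG fails at Cruise.
Cruise ∉ Sat(AG (returning → AX ¬returning)).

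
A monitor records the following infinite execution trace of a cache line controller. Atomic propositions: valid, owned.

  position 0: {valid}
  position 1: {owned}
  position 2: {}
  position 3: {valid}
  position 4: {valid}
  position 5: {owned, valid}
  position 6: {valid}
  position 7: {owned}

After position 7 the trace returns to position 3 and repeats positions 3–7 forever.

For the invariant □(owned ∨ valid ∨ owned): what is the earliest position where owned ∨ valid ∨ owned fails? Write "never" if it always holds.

Check owned ∨ valid ∨ owned at each position in order: 0 ✓, 1 ✓.
At position 2 the labels are {}, so owned ∨ valid ∨ owned is false there. This is the first violation.

2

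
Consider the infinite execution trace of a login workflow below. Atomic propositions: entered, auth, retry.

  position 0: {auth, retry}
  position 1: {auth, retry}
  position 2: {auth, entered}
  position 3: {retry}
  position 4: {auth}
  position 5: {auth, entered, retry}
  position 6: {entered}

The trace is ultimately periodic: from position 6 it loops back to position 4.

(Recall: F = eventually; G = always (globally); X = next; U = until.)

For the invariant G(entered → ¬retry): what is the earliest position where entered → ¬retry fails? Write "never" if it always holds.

5

Check entered → ¬retry at each position in order: 0 ✓, 1 ✓, 2 ✓, 3 ✓, 4 ✓.
At position 5 the labels are {auth, entered, retry}, so entered → ¬retry is false there. This is the first violation.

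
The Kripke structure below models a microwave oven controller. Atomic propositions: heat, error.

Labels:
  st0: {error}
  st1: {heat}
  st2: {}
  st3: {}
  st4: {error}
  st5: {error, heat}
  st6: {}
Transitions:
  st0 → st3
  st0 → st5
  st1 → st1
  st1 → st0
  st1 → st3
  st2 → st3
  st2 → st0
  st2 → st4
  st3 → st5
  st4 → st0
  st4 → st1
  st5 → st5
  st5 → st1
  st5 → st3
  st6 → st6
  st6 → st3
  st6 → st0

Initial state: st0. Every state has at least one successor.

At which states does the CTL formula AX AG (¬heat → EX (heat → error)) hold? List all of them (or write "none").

States satisfying AG (¬heat → EX (heat → error)): {st0, st1, st2, st3, st4, st5, st6}.
States satisfying AX AG (¬heat → EX (heat → error)): {st0, st1, st2, st3, st4, st5, st6}.

{st0, st1, st2, st3, st4, st5, st6}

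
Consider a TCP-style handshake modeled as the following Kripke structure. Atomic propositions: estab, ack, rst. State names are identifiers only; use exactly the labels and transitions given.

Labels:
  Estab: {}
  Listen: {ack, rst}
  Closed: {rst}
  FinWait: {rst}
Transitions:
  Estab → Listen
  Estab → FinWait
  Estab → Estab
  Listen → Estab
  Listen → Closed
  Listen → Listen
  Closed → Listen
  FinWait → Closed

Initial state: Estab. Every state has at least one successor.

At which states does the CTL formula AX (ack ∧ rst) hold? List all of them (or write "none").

{Closed}

States satisfying ack ∧ rst: {Listen}.
States satisfying AX (ack ∧ rst): {Closed}.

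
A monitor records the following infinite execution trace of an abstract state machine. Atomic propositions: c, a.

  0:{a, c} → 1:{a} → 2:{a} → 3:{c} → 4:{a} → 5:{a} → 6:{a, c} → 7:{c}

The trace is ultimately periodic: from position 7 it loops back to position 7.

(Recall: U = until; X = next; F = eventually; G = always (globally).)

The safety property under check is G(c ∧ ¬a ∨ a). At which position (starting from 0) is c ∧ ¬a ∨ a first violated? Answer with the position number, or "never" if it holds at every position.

c ∧ ¬a ∨ a holds at every position 0..7, and those are all the positions the trace ever visits, so the invariant G(c ∧ ¬a ∨ a) is never violated.

never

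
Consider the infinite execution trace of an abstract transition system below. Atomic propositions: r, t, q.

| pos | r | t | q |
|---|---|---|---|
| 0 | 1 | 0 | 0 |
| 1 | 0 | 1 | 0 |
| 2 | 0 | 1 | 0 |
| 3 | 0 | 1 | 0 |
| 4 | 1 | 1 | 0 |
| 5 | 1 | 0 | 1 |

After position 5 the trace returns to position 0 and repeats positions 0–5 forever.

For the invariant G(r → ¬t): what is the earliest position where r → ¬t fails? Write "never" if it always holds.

4

Check r → ¬t at each position in order: 0 ✓, 1 ✓, 2 ✓, 3 ✓.
At position 4 the labels are {r, t}, so r → ¬t is false there. This is the first violation.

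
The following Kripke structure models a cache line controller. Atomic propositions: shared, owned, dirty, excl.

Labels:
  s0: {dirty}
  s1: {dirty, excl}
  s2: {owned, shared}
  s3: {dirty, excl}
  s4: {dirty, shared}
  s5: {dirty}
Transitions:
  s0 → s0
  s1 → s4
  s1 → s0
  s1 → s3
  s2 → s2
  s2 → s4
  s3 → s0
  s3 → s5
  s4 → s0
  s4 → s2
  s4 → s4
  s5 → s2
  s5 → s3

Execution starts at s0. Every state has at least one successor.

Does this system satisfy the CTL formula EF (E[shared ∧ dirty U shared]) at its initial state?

States satisfying E[shared ∧ dirty U shared]: {s2, s4}.
States satisfying EF (E[shared ∧ dirty U shared]): {s1, s2, s3, s4, s5}.
No suitable path/successor from s0 witnesses the formula.
s0 ∉ Sat(EF (E[shared ∧ dirty U shared])).

Violated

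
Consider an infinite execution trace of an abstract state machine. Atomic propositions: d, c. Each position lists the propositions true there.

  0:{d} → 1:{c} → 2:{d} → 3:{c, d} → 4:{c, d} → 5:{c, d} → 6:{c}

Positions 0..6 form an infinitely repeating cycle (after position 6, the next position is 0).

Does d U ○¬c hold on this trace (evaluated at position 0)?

Holds

Walking from position 0: ○¬c first holds at position 1, and d holds at every earlier position along the way, so d U ○¬c holds.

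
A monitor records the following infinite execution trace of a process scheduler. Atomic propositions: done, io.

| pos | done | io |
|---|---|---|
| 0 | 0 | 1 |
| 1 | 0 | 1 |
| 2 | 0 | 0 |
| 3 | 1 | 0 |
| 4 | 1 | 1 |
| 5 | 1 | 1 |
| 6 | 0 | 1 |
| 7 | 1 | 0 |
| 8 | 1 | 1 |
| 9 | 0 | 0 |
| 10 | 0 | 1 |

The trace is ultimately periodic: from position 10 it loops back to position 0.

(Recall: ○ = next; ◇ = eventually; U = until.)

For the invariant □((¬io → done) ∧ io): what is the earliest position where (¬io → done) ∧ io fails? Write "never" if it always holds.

2

Check (¬io → done) ∧ io at each position in order: 0 ✓, 1 ✓.
At position 2 the labels are {}, so (¬io → done) ∧ io is false there. This is the first violation.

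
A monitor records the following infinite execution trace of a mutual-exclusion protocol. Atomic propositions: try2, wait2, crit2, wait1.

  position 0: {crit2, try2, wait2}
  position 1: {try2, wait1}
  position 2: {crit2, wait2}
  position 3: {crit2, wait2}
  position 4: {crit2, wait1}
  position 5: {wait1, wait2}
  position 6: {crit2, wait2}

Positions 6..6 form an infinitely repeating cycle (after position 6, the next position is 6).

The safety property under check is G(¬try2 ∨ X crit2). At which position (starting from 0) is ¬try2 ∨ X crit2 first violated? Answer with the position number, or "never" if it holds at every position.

0

At position 0 the labels are {crit2, try2, wait2} and the next position 1 has {try2, wait1}, so ¬try2 ∨ X crit2 is false there. This is the first violation.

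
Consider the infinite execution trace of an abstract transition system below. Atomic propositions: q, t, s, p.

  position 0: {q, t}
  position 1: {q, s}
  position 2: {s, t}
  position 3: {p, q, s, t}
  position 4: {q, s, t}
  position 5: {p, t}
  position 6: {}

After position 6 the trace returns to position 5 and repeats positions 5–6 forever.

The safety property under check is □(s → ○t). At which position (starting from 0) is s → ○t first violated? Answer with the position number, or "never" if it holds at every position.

s → ○t holds at every position 0..6, and those are all the positions the trace ever visits, so the invariant □(s → ○t) is never violated.

never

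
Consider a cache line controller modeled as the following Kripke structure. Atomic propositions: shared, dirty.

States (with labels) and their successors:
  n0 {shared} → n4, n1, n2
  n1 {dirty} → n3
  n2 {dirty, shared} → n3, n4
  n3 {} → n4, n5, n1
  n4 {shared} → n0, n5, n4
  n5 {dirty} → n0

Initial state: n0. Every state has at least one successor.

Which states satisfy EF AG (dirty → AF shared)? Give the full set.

States satisfying AG (dirty → AF shared): ∅.
States satisfying EF AG (dirty → AF shared): ∅.

none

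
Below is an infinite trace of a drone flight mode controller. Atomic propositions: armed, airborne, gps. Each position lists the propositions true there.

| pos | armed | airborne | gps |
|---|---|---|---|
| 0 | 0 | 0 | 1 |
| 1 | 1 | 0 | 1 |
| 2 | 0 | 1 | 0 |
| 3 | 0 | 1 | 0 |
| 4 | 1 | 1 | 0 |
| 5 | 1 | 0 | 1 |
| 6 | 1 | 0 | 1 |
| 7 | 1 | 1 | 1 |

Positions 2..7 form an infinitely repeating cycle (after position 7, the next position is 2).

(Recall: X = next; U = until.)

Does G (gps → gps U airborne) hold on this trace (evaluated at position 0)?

gps → gps U airborne holds at every position 0..7, and those are all positions ever visited, so G (gps → gps U airborne) holds.
Positions where gps holds: 0, 1, 5, 6, 7.
Check gps U airborne at each: 0→ok, 1→ok, 5→ok, 6→ok, 7→ok.

Holds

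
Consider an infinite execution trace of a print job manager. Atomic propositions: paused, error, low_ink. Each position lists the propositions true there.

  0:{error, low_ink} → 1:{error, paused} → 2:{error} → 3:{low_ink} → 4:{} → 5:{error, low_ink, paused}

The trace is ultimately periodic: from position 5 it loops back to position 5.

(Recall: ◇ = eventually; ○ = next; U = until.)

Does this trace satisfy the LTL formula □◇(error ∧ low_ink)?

Holds

◇(error ∧ low_ink) holds at every position 0..5, and those are all positions ever visited, so □◇(error ∧ low_ink) holds.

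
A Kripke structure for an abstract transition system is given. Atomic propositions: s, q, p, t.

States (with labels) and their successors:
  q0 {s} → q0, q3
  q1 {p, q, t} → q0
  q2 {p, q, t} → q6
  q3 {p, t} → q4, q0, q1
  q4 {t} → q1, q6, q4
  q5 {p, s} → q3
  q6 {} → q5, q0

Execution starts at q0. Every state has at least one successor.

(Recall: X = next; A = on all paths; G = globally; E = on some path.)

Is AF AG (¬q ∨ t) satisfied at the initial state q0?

States satisfying AG (¬q ∨ t): {q0, q1, q2, q3, q4, q5, q6}.
States satisfying AF AG (¬q ∨ t): {q0, q1, q2, q3, q4, q5, q6}.
q0 ∈ Sat(AF AG (¬q ∨ t)).

Satisfied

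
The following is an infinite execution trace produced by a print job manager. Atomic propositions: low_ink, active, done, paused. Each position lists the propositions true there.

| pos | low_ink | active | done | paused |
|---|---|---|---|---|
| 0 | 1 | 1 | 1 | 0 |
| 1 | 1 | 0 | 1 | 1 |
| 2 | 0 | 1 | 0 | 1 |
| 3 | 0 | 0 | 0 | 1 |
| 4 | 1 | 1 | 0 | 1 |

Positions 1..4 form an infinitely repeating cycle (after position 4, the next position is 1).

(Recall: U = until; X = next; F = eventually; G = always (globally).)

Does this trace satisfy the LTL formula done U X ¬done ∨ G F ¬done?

Walking from position 0: X ¬done first holds at position 1, and done holds at every earlier position along the way, so done U X ¬done holds.
F ¬done holds at every position 0..4, and those are all positions ever visited, so G F ¬done holds.
At position 0: done U X ¬done is true; G F ¬done is true; so done U X ¬done ∨ G F ¬done is true.

Satisfied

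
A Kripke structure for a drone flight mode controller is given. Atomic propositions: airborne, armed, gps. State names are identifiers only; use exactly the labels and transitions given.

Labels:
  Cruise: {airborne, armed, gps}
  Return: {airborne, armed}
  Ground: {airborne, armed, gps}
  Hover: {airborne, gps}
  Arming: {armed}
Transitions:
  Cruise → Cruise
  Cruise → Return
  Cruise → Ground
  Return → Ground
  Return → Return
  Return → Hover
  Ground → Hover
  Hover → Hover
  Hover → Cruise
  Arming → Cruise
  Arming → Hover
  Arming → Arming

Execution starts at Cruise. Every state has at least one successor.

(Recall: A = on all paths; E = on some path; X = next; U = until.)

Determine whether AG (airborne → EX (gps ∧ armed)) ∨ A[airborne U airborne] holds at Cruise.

States satisfying airborne → EX (gps ∧ armed): {Cruise, Return, Hover, Arming}.
States satisfying AG (airborne → EX (gps ∧ armed)): ∅.
States satisfying airborne: {Cruise, Return, Ground, Hover}.
States satisfying A[airborne U airborne]: {Cruise, Return, Ground, Hover}.
States satisfying AG (airborne → EX (gps ∧ armed)) ∨ A[airborne U airborne]: {Cruise, Return, Ground, Hover}.
Cruise ∈ Sat(AG (airborne → EX (gps ∧ armed)) ∨ A[airborne U airborne]).

Yes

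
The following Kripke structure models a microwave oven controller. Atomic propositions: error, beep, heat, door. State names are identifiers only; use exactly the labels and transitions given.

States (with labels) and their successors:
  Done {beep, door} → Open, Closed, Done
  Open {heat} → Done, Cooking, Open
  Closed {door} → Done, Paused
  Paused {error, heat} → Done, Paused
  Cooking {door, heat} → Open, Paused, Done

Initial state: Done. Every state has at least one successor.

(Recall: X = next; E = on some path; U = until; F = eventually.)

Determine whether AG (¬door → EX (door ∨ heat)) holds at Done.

States satisfying ¬door → EX (door ∨ heat): {Done, Open, Closed, Paused, Cooking}.
States satisfying AG (¬door → EX (door ∨ heat)): {Done, Open, Closed, Paused, Cooking}.
Every state reachable from Done satisfies ¬door → EX (door ∨ heat).
Done ∈ Sat(AG (¬door → EX (door ∨ heat))).

Yes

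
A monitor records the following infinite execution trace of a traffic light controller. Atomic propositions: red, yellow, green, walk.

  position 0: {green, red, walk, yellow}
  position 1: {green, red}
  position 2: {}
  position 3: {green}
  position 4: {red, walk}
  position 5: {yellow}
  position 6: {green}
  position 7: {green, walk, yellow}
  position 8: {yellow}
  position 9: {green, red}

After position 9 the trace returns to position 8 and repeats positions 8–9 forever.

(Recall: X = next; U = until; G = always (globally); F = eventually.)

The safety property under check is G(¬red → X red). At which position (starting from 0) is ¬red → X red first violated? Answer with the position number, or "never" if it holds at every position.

2

Check ¬red → X red at each position in order: 0 ✓, 1 ✓.
At position 2 the labels are {} and the next position 3 has {green}, so ¬red → X red is false there. This is the first violation.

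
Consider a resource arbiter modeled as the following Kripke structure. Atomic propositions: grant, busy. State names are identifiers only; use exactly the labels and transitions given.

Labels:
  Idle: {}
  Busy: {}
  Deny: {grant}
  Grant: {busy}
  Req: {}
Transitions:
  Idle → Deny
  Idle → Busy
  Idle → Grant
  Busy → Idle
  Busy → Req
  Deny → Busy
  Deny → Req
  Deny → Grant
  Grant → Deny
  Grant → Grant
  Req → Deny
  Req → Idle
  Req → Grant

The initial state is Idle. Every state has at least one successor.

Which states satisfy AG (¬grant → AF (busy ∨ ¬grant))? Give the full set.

{Idle, Busy, Deny, Grant, Req}

States satisfying ¬grant → AF (busy ∨ ¬grant): {Idle, Busy, Deny, Grant, Req}.
States satisfying AG (¬grant → AF (busy ∨ ¬grant)): {Idle, Busy, Deny, Grant, Req}.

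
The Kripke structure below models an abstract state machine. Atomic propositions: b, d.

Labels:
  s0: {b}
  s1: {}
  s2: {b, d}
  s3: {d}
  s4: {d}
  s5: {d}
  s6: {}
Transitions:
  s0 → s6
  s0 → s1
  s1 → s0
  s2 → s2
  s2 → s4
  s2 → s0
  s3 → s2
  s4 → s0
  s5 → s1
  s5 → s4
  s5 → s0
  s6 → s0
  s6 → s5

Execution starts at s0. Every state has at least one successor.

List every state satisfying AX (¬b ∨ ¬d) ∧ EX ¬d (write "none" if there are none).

{s0, s1, s4, s5, s6}

States satisfying ¬b ∨ ¬d: {s0, s1, s3, s4, s5, s6}.
States satisfying AX (¬b ∨ ¬d): {s0, s1, s4, s5, s6}.
States satisfying ¬d: {s0, s1, s6}.
States satisfying EX ¬d: {s0, s1, s2, s4, s5, s6}.
States satisfying AX (¬b ∨ ¬d) ∧ EX ¬d: {s0, s1, s4, s5, s6}.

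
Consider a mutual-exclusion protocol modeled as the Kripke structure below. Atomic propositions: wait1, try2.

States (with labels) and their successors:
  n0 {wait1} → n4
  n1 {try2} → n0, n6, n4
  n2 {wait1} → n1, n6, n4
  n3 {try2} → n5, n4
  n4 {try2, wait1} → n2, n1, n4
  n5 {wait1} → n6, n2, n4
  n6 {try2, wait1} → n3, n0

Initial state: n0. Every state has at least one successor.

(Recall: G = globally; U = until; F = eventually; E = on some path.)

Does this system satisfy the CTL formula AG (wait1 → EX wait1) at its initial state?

States satisfying wait1 → EX wait1: {n0, n1, n2, n3, n4, n5, n6}.
States satisfying AG (wait1 → EX wait1): {n0, n1, n2, n3, n4, n5, n6}.
Every state reachable from n0 satisfies wait1 → EX wait1.
n0 ∈ Sat(AG (wait1 → EX wait1)).

Holds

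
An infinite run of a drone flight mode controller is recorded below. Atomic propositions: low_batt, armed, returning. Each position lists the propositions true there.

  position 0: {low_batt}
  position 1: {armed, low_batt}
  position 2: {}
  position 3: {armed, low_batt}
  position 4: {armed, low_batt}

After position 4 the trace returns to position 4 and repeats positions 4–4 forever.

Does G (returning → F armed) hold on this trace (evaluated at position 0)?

returning → F armed holds at every position 0..4, and those are all positions ever visited, so G (returning → F armed) holds.

Satisfied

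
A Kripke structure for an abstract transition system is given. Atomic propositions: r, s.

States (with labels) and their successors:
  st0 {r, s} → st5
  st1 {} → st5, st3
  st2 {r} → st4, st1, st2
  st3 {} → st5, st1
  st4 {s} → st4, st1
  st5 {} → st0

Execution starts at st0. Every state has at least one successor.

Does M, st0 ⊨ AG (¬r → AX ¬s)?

States satisfying ¬r → AX ¬s: {st0, st1, st2, st3}.
States satisfying AG (¬r → AX ¬s): ∅.
st5 is reachable from st0 and violates ¬r → AX ¬s, so AG fails at st0.
st0 ∉ Sat(AG (¬r → AX ¬s)).

Violated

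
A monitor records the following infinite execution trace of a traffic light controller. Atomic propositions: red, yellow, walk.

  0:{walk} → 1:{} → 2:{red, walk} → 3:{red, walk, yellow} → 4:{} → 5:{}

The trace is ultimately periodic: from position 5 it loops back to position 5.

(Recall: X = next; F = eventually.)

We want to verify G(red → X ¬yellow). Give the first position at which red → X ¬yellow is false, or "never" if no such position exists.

2

Check red → X ¬yellow at each position in order: 0 ✓, 1 ✓.
At position 2 the labels are {red, walk} and the next position 3 has {red, walk, yellow}, so red → X ¬yellow is false there. This is the first violation.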